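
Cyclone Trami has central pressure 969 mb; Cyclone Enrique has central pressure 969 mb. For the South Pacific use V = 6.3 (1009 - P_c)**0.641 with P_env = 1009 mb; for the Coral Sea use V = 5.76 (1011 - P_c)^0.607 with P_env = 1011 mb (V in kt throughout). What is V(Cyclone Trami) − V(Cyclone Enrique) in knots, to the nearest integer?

Cyclone Trami: ΔP = 40; V ≈ 6.3 × 40^0.641 ≈ 67.03 kt.
Cyclone Enrique: ΔP = 42; V ≈ 5.76 × 42^0.607 ≈ 55.68 kt.
Difference ≈ 67.03 − 55.68 = 11.35 → 11 kt.

11 kt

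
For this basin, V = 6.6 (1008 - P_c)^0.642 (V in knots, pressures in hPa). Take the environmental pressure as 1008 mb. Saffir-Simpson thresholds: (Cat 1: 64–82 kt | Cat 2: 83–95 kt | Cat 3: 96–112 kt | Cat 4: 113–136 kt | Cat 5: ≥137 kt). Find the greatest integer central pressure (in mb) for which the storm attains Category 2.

Category 2 begins at V = 83 kt.
Required ΔP = (83/6.6)^(1/0.642) = 12.576^1.558 ≈ 51.60 mb.
P_c ≤ 1008 − 51.60 = 956.40, so the highest integer P_c is 956 mb.

956 mb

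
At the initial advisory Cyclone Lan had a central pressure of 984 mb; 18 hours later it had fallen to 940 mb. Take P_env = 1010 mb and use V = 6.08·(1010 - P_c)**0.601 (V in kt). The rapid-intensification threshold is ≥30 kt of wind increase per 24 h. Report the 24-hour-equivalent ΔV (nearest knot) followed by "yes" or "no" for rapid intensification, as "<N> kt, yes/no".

47 kt, yes

V₁: ΔP = 26, V ≈ 6.08 × 26^0.601 ≈ 43.08 kt.
V₂: ΔP = 70, V ≈ 6.08 × 70^0.601 ≈ 78.13 kt.
ΔV over 18 h = 35.05 kt → 24 h equivalent = 35.05 × 24/18 ≈ 46.73 kt.
47 kt ≥ 30 kt ⇒ rapid intensification.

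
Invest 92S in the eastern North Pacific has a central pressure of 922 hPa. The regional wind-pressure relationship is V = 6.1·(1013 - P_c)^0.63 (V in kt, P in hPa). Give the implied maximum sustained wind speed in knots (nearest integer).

105 kt

ΔP = 1013 − 922 = 91 hPa.
91^0.63 ≈ 17.147.
V ≈ 6.1 × 17.147 ≈ 104.6 kt.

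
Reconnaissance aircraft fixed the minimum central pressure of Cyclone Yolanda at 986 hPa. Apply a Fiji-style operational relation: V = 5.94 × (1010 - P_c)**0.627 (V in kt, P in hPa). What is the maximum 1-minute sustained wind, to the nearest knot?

ΔP = 1010 − 986 = 24 hPa.
24^0.627 ≈ 7.335.
V ≈ 5.94 × 7.335 ≈ 43.6 kt.

44 kt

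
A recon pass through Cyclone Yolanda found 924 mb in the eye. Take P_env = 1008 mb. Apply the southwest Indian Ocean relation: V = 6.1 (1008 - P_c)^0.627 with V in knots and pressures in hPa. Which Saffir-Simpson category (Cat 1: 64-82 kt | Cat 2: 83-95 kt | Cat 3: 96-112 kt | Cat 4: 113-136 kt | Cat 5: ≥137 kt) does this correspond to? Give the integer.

ΔP = 1008 − 924 = 84 mb.
V ≈ 6.1 × 84^0.627 = 6.1 × 16.09 ≈ 98 kt.
98 kt falls in the Category 3 band.

3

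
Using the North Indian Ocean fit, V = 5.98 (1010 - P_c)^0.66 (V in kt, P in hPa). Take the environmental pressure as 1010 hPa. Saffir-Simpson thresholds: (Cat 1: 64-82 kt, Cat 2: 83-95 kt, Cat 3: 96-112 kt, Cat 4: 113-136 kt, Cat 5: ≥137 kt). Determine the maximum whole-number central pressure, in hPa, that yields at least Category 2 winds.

956 hPa

Category 2 begins at V = 83 kt.
Required ΔP = (83/5.98)^(1/0.66) = 13.880^1.515 ≈ 53.81 hPa.
P_c ≤ 1010 − 53.81 = 956.19, so the highest integer P_c is 956 hPa.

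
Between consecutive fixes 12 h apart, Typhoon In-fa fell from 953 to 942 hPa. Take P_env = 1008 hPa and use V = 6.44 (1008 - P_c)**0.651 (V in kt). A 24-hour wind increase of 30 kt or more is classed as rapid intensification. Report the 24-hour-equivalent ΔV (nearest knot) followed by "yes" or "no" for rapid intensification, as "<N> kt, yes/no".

V₁: ΔP = 55, V ≈ 6.44 × 55^0.651 ≈ 87.47 kt.
V₂: ΔP = 66, V ≈ 6.44 × 66^0.651 ≈ 98.49 kt.
ΔV over 12 h = 11.02 kt → 24 h equivalent = 11.02 × 24/12 ≈ 22.04 kt.
22 kt < 30 kt ⇒ not rapid intensification.

22 kt, no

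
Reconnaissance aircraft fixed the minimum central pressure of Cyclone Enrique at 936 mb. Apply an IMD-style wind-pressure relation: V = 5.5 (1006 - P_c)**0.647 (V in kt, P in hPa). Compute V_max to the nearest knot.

86 kt

ΔP = 1006 − 936 = 70 mb.
70^0.647 ≈ 15.624.
V ≈ 5.5 × 15.624 ≈ 85.9 kt.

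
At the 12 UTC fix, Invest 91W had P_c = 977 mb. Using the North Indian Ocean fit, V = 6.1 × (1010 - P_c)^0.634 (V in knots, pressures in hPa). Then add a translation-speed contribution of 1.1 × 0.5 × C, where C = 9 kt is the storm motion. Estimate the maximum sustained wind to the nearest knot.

ΔP = 1010 − 977 = 33 mb.
33^0.634 ≈ 9.178.
V ≈ 6.1 × 9.178 ≈ 56.0 kt.
Translation term: 1.1 × 0.5 × 9 = 4.95 kt.
Corrected V ≈ 60.95 kt → 61 kt.

61 kt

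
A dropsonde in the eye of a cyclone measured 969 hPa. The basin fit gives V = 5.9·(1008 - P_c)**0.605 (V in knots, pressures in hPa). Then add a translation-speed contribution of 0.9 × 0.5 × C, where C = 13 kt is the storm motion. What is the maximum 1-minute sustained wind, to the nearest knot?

ΔP = 1008 − 969 = 39 hPa.
39^0.605 ≈ 9.175.
V ≈ 5.9 × 9.175 ≈ 54.1 kt.
Translation term: 0.9 × 0.5 × 13 = 5.85 kt.
Corrected V ≈ 59.95 kt → 60 kt.

60 kt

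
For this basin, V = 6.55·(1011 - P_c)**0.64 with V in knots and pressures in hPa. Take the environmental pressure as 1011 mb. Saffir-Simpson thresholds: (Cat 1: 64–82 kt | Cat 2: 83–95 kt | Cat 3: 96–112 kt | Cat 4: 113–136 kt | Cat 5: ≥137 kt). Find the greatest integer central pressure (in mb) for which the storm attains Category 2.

Category 2 begins at V = 83 kt.
Required ΔP = (83/6.55)^(1/0.64) = 12.672^1.562 ≈ 52.87 mb.
P_c ≤ 1011 − 52.87 = 958.13, so the highest integer P_c is 958 mb.

958 mb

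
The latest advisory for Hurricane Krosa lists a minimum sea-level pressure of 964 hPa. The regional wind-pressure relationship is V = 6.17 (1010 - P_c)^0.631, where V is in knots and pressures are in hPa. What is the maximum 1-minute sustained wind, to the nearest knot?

69 kt

ΔP = 1010 − 964 = 46 hPa.
46^0.631 ≈ 11.200.
V ≈ 6.17 × 11.200 ≈ 69.1 kt.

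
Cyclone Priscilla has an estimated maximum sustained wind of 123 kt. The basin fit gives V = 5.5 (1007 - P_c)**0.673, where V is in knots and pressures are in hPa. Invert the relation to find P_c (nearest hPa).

906 hPa

ΔP = (V / 5.5)^(1/0.673) = (123/5.5)^1.486.
123/5.5 = 22.364; 22.364^1.486 ≈ 101.22 hPa.
P_c = 1007 − 101.22 = 905.78 ≈ 906 hPa.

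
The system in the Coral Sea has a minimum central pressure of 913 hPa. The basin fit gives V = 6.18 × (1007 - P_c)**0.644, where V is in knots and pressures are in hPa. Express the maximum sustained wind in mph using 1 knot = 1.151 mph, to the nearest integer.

ΔP = 1007 − 913 = 94 hPa.
V ≈ 6.18 × 94^0.644 = 6.18 × 18.651 ≈ 115.261 kt.
115.261 × 1.151 ≈ 132.67 mph → 133 mph.

133 mph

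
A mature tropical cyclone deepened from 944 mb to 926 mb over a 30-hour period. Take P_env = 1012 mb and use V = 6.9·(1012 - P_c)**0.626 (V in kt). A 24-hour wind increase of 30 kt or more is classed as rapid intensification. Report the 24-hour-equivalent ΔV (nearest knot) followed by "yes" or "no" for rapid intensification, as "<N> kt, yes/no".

V₁: ΔP = 68, V ≈ 6.9 × 68^0.626 ≈ 96.83 kt.
V₂: ΔP = 86, V ≈ 6.9 × 86^0.626 ≈ 112.16 kt.
ΔV over 30 h = 15.33 kt → 24 h equivalent = 15.33 × 24/30 ≈ 12.26 kt.
12 kt < 30 kt ⇒ not rapid intensification.

12 kt, no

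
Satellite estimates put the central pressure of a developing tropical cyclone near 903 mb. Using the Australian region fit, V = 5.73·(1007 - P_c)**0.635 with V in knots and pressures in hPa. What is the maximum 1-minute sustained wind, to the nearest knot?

ΔP = 1007 − 903 = 104 mb.
104^0.635 ≈ 19.090.
V ≈ 5.73 × 19.090 ≈ 109.4 kt.

109 kt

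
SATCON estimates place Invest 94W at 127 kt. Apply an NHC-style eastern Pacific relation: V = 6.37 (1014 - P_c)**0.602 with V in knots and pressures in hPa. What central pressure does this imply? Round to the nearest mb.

870 mb

ΔP = (V / 6.37)^(1/0.602) = (127/6.37)^1.661.
127/6.37 = 19.937; 19.937^1.661 ≈ 144.18 mb.
P_c = 1014 − 144.18 = 869.82 ≈ 870 mb.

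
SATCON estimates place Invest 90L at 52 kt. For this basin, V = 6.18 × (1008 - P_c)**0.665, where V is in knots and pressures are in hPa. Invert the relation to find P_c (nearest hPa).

983 hPa

ΔP = (V / 6.18)^(1/0.665) = (52/6.18)^1.504.
52/6.18 = 8.414; 8.414^1.504 ≈ 24.60 hPa.
P_c = 1008 − 24.60 = 983.40 ≈ 983 hPa.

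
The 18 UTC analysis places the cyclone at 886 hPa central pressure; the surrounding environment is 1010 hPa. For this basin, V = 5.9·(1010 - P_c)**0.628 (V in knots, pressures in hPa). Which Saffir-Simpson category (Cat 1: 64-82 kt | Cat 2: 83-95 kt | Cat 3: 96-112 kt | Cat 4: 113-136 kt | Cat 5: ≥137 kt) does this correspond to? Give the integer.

4

ΔP = 1010 − 886 = 124 hPa.
V ≈ 5.9 × 124^0.628 = 5.9 × 20.64 ≈ 122 kt.
122 kt falls in the Category 4 band.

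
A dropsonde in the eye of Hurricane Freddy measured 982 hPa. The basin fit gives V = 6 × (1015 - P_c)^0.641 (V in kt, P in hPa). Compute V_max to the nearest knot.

ΔP = 1015 − 982 = 33 hPa.
33^0.641 ≈ 9.405.
V ≈ 6 × 9.405 ≈ 56.4 kt.

56 kt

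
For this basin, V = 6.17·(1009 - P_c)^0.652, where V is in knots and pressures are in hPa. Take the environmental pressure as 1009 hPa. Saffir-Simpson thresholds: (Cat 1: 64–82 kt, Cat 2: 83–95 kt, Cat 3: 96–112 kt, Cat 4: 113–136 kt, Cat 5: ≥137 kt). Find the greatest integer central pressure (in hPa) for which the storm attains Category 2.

Category 2 begins at V = 83 kt.
Required ΔP = (83/6.17)^(1/0.652) = 13.452^1.534 ≈ 53.86 hPa.
P_c ≤ 1009 − 53.86 = 955.14, so the highest integer P_c is 955 hPa.

955 hPa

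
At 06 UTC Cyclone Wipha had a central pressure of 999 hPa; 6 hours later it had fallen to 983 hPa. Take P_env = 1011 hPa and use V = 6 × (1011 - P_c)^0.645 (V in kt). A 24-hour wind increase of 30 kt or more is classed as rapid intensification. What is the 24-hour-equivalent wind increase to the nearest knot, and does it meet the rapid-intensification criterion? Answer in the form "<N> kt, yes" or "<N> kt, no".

V₁: ΔP = 12, V ≈ 6 × 12^0.645 ≈ 29.80 kt.
V₂: ΔP = 28, V ≈ 6 × 28^0.645 ≈ 51.47 kt.
ΔV over 6 h = 21.67 kt → 24 h equivalent = 21.67 × 24/6 ≈ 86.68 kt.
87 kt ≥ 30 kt ⇒ rapid intensification.

87 kt, yes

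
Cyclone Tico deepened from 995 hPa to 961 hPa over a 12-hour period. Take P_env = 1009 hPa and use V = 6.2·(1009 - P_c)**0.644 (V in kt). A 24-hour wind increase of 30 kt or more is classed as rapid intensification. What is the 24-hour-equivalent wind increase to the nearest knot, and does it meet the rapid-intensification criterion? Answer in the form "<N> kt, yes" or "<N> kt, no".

V₁: ΔP = 14, V ≈ 6.2 × 14^0.644 ≈ 33.92 kt.
V₂: ΔP = 48, V ≈ 6.2 × 48^0.644 ≈ 75.01 kt.
ΔV over 12 h = 41.09 kt → 24 h equivalent = 41.09 × 24/12 ≈ 82.18 kt.
82 kt ≥ 30 kt ⇒ rapid intensification.

82 kt, yes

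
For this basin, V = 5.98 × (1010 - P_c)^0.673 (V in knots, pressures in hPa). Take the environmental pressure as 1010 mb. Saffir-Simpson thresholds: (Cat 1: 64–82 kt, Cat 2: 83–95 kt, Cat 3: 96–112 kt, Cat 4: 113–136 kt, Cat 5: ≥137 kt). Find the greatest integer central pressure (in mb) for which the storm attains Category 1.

976 mb

Category 1 begins at V = 64 kt.
Required ΔP = (64/5.98)^(1/0.673) = 10.702^1.486 ≈ 33.86 mb.
P_c ≤ 1010 − 33.86 = 976.14, so the highest integer P_c is 976 mb.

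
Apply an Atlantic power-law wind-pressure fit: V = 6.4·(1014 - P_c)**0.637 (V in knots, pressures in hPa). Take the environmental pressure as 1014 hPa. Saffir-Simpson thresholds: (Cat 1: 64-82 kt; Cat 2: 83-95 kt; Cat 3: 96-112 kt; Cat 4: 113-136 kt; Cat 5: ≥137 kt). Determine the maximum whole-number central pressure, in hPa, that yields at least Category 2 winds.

Category 2 begins at V = 83 kt.
Required ΔP = (83/6.4)^(1/0.637) = 12.969^1.570 ≈ 55.86 hPa.
P_c ≤ 1014 − 55.86 = 958.14, so the highest integer P_c is 958 hPa.

958 hPa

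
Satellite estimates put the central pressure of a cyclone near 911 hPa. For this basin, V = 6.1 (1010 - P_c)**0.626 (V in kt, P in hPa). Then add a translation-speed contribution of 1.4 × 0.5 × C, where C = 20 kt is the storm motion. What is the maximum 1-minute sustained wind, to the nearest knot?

ΔP = 1010 − 911 = 99 hPa.
99^0.626 ≈ 17.753.
V ≈ 6.1 × 17.753 ≈ 108.3 kt.
Translation term: 1.4 × 0.5 × 20 = 14 kt.
Corrected V ≈ 122.3 kt → 122 kt.

122 kt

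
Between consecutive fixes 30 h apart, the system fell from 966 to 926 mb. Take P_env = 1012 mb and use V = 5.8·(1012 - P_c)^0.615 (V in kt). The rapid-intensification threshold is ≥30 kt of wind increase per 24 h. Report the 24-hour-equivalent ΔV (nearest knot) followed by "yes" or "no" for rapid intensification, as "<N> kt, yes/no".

V₁: ΔP = 46, V ≈ 5.8 × 46^0.615 ≈ 61.10 kt.
V₂: ΔP = 86, V ≈ 5.8 × 86^0.615 ≈ 89.77 kt.
ΔV over 30 h = 28.67 kt → 24 h equivalent = 28.67 × 24/30 ≈ 22.94 kt.
23 kt < 30 kt ⇒ not rapid intensification.

23 kt, no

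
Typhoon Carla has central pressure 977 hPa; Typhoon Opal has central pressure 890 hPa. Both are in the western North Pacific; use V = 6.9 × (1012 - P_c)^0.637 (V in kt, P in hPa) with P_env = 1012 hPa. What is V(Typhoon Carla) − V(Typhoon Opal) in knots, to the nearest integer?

Typhoon Carla: ΔP = 35; V ≈ 6.9 × 35^0.637 ≈ 66.44 kt.
Typhoon Opal: ΔP = 122; V ≈ 6.9 × 122^0.637 ≈ 147.18 kt.
Difference ≈ 66.44 − 147.18 = -80.74 → -81 kt.

-81 kt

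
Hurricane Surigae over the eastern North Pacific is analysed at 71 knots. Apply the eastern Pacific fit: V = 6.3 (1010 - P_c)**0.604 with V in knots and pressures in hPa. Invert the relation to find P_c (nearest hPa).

955 hPa

ΔP = (V / 6.3)^(1/0.604) = (71/6.3)^1.656.
71/6.3 = 11.270; 11.270^1.656 ≈ 55.16 hPa.
P_c = 1010 − 55.16 = 954.84 ≈ 955 hPa.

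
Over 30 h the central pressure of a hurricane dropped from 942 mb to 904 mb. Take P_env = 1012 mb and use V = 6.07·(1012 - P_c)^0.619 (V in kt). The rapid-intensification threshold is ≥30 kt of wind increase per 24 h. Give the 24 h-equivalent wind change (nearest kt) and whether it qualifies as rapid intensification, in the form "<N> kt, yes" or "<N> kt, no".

V₁: ΔP = 70, V ≈ 6.07 × 70^0.619 ≈ 84.20 kt.
V₂: ΔP = 108, V ≈ 6.07 × 108^0.619 ≈ 110.12 kt.
ΔV over 30 h = 25.92 kt → 24 h equivalent = 25.92 × 24/30 ≈ 20.74 kt.
21 kt < 30 kt ⇒ not rapid intensification.

21 kt, no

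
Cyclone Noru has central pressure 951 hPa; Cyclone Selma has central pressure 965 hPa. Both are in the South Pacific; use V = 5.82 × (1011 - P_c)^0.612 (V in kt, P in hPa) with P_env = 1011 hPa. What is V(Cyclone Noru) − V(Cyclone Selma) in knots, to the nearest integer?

11 kt

Cyclone Noru: ΔP = 60; V ≈ 5.82 × 60^0.612 ≈ 71.31 kt.
Cyclone Selma: ΔP = 46; V ≈ 5.82 × 46^0.612 ≈ 60.61 kt.
Difference ≈ 71.31 − 60.61 = 10.70 → 11 kt.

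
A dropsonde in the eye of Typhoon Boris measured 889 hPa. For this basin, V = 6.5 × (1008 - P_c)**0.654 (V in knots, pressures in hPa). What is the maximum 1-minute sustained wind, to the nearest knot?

ΔP = 1008 − 889 = 119 hPa.
119^0.654 ≈ 22.772.
V ≈ 6.5 × 22.772 ≈ 148.0 kt.

148 kt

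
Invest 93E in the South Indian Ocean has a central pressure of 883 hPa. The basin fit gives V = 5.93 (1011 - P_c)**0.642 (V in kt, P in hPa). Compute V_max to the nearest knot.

ΔP = 1011 − 883 = 128 hPa.
128^0.642 ≈ 22.534.
V ≈ 5.93 × 22.534 ≈ 133.6 kt.

134 kt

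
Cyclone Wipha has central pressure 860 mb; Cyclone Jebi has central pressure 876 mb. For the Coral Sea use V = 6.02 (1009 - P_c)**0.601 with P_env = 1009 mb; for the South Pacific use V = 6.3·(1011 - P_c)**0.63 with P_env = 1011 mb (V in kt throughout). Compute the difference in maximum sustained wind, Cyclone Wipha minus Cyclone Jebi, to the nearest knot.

Cyclone Wipha: ΔP = 149; V ≈ 6.02 × 149^0.601 ≈ 121.81 kt.
Cyclone Jebi: ΔP = 135; V ≈ 6.3 × 135^0.63 ≈ 138.50 kt.
Difference ≈ 121.81 − 138.50 = -16.69 → -17 kt.

-17 kt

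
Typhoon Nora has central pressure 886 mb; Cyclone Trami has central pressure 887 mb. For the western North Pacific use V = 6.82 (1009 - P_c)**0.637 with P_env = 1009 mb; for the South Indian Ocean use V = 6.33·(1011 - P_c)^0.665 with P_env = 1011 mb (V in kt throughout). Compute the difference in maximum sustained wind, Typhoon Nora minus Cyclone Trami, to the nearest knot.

Typhoon Nora: ΔP = 123; V ≈ 6.82 × 123^0.637 ≈ 146.24 kt.
Cyclone Trami: ΔP = 124; V ≈ 6.33 × 124^0.665 ≈ 156.15 kt.
Difference ≈ 146.24 − 156.15 = -9.91 → -10 kt.

-10 kt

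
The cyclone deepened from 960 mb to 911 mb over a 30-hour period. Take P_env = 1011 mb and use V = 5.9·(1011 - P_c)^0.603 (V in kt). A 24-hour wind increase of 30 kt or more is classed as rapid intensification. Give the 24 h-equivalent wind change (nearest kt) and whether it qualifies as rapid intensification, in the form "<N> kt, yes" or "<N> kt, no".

25 kt, no

V₁: ΔP = 51, V ≈ 5.9 × 51^0.603 ≈ 63.17 kt.
V₂: ΔP = 100, V ≈ 5.9 × 100^0.603 ≈ 94.81 kt.
ΔV over 30 h = 31.64 kt → 24 h equivalent = 31.64 × 24/30 ≈ 25.31 kt.
25 kt < 30 kt ⇒ not rapid intensification.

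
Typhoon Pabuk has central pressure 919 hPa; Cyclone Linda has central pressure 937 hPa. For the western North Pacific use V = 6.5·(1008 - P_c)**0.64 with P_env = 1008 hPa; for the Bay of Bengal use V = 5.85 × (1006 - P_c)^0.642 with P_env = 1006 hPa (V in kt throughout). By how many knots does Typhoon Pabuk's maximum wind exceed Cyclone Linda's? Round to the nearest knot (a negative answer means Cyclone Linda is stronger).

26 kt

Typhoon Pabuk: ΔP = 89; V ≈ 6.5 × 89^0.64 ≈ 114.95 kt.
Cyclone Linda: ΔP = 69; V ≈ 5.85 × 69^0.642 ≈ 88.65 kt.
Difference ≈ 114.95 − 88.65 = 26.30 → 26 kt.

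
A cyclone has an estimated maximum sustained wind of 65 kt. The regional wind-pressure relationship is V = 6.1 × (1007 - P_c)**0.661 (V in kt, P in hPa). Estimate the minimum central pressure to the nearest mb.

971 mb

ΔP = (V / 6.1)^(1/0.661) = (65/6.1)^1.513.
65/6.1 = 10.656; 10.656^1.513 ≈ 35.86 mb.
P_c = 1007 − 35.86 = 971.14 ≈ 971 mb.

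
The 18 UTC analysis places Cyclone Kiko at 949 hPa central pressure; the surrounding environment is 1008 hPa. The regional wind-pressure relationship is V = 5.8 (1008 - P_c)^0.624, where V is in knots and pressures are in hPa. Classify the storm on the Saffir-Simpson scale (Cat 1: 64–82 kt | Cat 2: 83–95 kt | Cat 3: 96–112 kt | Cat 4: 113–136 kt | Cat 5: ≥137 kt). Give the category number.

ΔP = 1008 − 949 = 59 hPa.
V ≈ 5.8 × 59^0.624 = 5.8 × 12.74 ≈ 74 kt.
74 kt falls in the Category 1 band.

1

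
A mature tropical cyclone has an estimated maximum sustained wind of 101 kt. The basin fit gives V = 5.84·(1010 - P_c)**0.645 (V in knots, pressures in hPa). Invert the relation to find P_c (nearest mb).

927 mb

ΔP = (V / 5.84)^(1/0.645) = (101/5.84)^1.550.
101/5.84 = 17.295; 17.295^1.550 ≈ 83.03 mb.
P_c = 1010 − 83.03 = 926.97 ≈ 927 mb.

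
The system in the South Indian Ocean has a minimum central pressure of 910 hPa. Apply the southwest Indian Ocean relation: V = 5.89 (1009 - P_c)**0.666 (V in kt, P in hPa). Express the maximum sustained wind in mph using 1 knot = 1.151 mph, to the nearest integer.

145 mph

ΔP = 1009 − 910 = 99 hPa.
V ≈ 5.89 × 99^0.666 = 5.89 × 21.335 ≈ 125.663 kt.
125.663 × 1.151 ≈ 144.64 mph → 145 mph.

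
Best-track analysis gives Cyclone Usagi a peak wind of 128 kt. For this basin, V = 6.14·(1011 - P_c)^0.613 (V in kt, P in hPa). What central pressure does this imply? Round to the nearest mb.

869 mb

ΔP = (V / 6.14)^(1/0.613) = (128/6.14)^1.631.
128/6.14 = 20.847; 20.847^1.631 ≈ 141.83 mb.
P_c = 1011 − 141.83 = 869.17 ≈ 869 mb.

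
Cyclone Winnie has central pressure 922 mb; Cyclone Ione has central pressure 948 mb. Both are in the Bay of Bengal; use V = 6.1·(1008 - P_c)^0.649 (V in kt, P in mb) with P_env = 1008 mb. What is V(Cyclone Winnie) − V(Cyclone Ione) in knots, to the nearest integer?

23 kt

Cyclone Winnie: ΔP = 86; V ≈ 6.1 × 86^0.649 ≈ 109.85 kt.
Cyclone Ione: ΔP = 60; V ≈ 6.1 × 60^0.649 ≈ 86.97 kt.
Difference ≈ 109.85 − 86.97 = 22.88 → 23 kt.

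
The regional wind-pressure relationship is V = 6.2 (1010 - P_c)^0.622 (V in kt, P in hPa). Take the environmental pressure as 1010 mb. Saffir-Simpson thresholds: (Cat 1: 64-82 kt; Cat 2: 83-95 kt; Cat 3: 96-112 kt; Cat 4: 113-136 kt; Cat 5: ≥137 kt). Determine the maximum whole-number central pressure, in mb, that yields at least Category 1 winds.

967 mb

Category 1 begins at V = 64 kt.
Required ΔP = (64/6.2)^(1/0.622) = 10.323^1.608 ≈ 42.65 mb.
P_c ≤ 1010 − 42.65 = 967.35, so the highest integer P_c is 967 mb.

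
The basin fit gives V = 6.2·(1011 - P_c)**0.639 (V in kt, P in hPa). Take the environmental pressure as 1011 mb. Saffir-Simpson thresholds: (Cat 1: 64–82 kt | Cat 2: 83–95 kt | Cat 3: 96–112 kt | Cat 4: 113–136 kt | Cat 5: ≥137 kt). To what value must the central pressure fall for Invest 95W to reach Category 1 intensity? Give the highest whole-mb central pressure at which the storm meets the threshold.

972 mb

Category 1 begins at V = 64 kt.
Required ΔP = (64/6.2)^(1/0.639) = 10.323^1.565 ≈ 38.59 mb.
P_c ≤ 1011 − 38.59 = 972.41, so the highest integer P_c is 972 mb.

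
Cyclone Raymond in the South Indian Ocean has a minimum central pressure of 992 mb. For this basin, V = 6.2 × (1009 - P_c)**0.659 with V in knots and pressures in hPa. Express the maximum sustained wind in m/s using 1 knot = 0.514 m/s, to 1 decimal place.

ΔP = 1009 − 992 = 17 mb.
V ≈ 6.2 × 17^0.659 = 6.2 × 6.469 ≈ 40.110 kt.
40.110 × 0.514 ≈ 20.62 m/s → 20.6 m/s.

20.6 m/s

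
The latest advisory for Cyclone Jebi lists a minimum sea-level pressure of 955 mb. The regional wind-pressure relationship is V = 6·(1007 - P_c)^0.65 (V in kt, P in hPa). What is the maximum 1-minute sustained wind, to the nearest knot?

ΔP = 1007 − 955 = 52 mb.
52^0.65 ≈ 13.044.
V ≈ 6 × 13.044 ≈ 78.3 kt.

78 kt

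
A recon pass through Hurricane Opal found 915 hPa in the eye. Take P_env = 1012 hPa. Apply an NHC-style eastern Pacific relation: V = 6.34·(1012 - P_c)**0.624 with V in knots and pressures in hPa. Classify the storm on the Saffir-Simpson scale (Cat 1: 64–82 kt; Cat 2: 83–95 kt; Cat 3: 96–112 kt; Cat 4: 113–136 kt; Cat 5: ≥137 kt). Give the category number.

3

ΔP = 1012 − 915 = 97 hPa.
V ≈ 6.34 × 97^0.624 = 6.34 × 17.37 ≈ 110 kt.
110 kt falls in the Category 3 band.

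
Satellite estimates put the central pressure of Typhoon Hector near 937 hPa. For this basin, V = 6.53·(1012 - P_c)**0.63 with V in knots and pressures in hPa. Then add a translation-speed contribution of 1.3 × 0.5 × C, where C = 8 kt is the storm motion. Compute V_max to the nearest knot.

104 kt

ΔP = 1012 − 937 = 75 hPa.
75^0.63 ≈ 15.181.
V ≈ 6.53 × 15.181 ≈ 99.1 kt.
Translation term: 1.3 × 0.5 × 8 = 5.2 kt.
Corrected V ≈ 104.3 kt → 104 kt.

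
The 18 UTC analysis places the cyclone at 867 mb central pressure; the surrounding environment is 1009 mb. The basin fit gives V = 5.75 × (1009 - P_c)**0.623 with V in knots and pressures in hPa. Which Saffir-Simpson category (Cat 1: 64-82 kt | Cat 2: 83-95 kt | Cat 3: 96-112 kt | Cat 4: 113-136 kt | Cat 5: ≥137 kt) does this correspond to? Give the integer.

4

ΔP = 1009 − 867 = 142 mb.
V ≈ 5.75 × 142^0.623 = 5.75 × 21.92 ≈ 126 kt.
126 kt falls in the Category 4 band.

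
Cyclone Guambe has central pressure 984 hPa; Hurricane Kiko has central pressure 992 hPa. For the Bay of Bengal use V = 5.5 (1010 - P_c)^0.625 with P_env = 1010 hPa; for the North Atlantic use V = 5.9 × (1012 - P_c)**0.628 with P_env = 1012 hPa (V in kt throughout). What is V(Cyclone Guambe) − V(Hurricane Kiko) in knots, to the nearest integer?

Cyclone Guambe: ΔP = 26; V ≈ 5.5 × 26^0.625 ≈ 42.14 kt.
Hurricane Kiko: ΔP = 20; V ≈ 5.9 × 20^0.628 ≈ 38.72 kt.
Difference ≈ 42.14 − 38.72 = 3.42 → 3 kt.

3 kt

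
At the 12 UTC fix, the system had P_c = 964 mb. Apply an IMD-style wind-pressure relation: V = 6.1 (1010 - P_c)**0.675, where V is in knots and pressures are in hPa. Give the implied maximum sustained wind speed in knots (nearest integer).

81 kt

ΔP = 1010 − 964 = 46 mb.
46^0.675 ≈ 13.254.
V ≈ 6.1 × 13.254 ≈ 80.9 kt.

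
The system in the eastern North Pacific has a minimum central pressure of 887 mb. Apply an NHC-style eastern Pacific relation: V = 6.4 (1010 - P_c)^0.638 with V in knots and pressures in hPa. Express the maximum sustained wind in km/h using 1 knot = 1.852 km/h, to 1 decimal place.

ΔP = 1010 − 887 = 123 mb.
V ≈ 6.4 × 123^0.638 = 6.4 × 21.546 ≈ 137.892 kt.
137.892 × 1.852 ≈ 255.38 km/h → 255.4 km/h.

255.4 km/h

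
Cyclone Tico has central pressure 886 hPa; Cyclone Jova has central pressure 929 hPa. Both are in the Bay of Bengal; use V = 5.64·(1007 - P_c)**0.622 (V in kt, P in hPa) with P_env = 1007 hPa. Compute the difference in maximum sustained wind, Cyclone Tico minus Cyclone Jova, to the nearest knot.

27 kt

Cyclone Tico: ΔP = 121; V ≈ 5.64 × 121^0.622 ≈ 111.37 kt.
Cyclone Jova: ΔP = 78; V ≈ 5.64 × 78^0.622 ≈ 84.75 kt.
Difference ≈ 111.37 − 84.75 = 26.62 → 27 kt.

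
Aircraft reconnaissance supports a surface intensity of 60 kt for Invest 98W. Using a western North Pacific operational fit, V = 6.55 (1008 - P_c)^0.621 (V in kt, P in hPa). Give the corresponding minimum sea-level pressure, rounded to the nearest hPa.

ΔP = (V / 6.55)^(1/0.621) = (60/6.55)^1.610.
60/6.55 = 9.160; 9.160^1.610 ≈ 35.40 hPa.
P_c = 1008 − 35.40 = 972.60 ≈ 973 hPa.

973 hPa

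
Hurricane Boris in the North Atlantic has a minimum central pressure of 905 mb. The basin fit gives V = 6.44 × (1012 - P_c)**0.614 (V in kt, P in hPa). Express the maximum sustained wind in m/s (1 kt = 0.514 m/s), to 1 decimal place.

ΔP = 1012 − 905 = 107 mb.
V ≈ 6.44 × 107^0.614 = 6.44 × 17.621 ≈ 113.482 kt.
113.482 × 0.514 ≈ 58.33 m/s → 58.3 m/s.

58.3 m/s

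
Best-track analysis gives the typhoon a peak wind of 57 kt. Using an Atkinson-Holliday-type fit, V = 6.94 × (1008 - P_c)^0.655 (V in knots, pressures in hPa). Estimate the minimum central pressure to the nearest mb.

983 mb

ΔP = (V / 6.94)^(1/0.655) = (57/6.94)^1.527.
57/6.94 = 8.213; 8.213^1.527 ≈ 24.90 mb.
P_c = 1008 − 24.90 = 983.10 ≈ 983 mb.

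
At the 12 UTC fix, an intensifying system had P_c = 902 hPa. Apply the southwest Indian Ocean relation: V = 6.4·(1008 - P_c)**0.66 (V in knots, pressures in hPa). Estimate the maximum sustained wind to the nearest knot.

139 kt

ΔP = 1008 − 902 = 106 hPa.
106^0.66 ≈ 21.712.
V ≈ 6.4 × 21.712 ≈ 139.0 kt.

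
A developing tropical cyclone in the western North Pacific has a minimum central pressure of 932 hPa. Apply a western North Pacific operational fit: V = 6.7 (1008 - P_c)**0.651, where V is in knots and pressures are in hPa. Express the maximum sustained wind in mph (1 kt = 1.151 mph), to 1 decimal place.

129.3 mph

ΔP = 1008 − 932 = 76 hPa.
V ≈ 6.7 × 76^0.651 = 6.7 × 16.765 ≈ 112.327 kt.
112.327 × 1.151 ≈ 129.29 mph → 129.3 mph.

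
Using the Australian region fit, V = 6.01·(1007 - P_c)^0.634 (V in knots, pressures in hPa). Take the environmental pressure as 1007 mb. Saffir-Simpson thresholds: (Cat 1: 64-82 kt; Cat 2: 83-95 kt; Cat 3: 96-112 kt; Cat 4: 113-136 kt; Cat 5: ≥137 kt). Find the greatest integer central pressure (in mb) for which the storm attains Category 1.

965 mb

Category 1 begins at V = 64 kt.
Required ΔP = (64/6.01)^(1/0.634) = 10.649^1.577 ≈ 41.72 mb.
P_c ≤ 1007 − 41.72 = 965.28, so the highest integer P_c is 965 mb.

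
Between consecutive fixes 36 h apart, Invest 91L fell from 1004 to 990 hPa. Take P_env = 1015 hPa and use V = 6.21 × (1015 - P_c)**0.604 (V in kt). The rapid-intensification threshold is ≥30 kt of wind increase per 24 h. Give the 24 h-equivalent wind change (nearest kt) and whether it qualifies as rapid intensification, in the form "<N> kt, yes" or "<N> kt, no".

11 kt, no

V₁: ΔP = 11, V ≈ 6.21 × 11^0.604 ≈ 26.43 kt.
V₂: ΔP = 25, V ≈ 6.21 × 25^0.604 ≈ 43.40 kt.
ΔV over 36 h = 16.97 kt → 24 h equivalent = 16.97 × 24/36 ≈ 11.31 kt.
11 kt < 30 kt ⇒ not rapid intensification.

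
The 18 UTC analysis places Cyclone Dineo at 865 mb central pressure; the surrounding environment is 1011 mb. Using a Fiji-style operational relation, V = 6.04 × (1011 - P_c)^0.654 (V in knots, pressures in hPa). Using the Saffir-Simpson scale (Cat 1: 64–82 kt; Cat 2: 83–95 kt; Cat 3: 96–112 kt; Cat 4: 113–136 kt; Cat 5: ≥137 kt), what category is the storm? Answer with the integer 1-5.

ΔP = 1011 − 865 = 146 mb.
V ≈ 6.04 × 146^0.654 = 6.04 × 26.03 ≈ 157 kt.
157 kt falls in the Category 5 band.

5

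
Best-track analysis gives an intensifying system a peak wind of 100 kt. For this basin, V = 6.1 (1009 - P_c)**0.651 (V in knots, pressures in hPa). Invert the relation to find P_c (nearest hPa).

ΔP = (V / 6.1)^(1/0.651) = (100/6.1)^1.536.
100/6.1 = 16.393; 16.393^1.536 ≈ 73.43 hPa.
P_c = 1009 − 73.43 = 935.57 ≈ 936 hPa.

936 hPa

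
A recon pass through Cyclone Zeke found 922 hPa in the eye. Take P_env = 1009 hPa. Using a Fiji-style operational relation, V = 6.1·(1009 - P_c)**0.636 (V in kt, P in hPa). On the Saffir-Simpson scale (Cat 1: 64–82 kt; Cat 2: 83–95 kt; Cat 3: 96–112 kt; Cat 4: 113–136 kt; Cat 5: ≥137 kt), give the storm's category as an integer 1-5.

3

ΔP = 1009 − 922 = 87 hPa.
V ≈ 6.1 × 87^0.636 = 6.1 × 17.12 ≈ 104 kt.
104 kt falls in the Category 3 band.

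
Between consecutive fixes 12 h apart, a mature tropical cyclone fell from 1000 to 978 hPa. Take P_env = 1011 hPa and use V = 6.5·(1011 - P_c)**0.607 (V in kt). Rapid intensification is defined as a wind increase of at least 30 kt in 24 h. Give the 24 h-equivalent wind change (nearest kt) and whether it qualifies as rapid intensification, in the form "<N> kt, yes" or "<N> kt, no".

V₁: ΔP = 11, V ≈ 6.5 × 11^0.607 ≈ 27.86 kt.
V₂: ΔP = 33, V ≈ 6.5 × 33^0.607 ≈ 54.28 kt.
ΔV over 12 h = 26.42 kt → 24 h equivalent = 26.42 × 24/12 ≈ 52.84 kt.
53 kt ≥ 30 kt ⇒ rapid intensification.

53 kt, yes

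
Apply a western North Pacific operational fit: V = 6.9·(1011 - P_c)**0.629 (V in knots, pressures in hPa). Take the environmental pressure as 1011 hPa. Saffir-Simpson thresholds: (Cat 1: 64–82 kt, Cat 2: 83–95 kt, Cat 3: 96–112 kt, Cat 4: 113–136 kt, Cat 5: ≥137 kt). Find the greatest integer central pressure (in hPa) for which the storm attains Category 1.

Category 1 begins at V = 64 kt.
Required ΔP = (64/6.9)^(1/0.629) = 9.275^1.590 ≈ 34.51 hPa.
P_c ≤ 1011 − 34.51 = 976.49, so the highest integer P_c is 976 hPa.

976 hPa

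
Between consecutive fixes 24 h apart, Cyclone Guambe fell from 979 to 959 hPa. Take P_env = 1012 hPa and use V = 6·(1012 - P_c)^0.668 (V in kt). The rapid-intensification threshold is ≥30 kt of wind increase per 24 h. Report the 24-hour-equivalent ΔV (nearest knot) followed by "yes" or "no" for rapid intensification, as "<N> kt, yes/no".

23 kt, no

V₁: ΔP = 33, V ≈ 6 × 33^0.668 ≈ 62.02 kt.
V₂: ΔP = 53, V ≈ 6 × 53^0.668 ≈ 85.11 kt.
ΔV over 24 h = 23.09 kt → 24 h equivalent = 23.09 × 24/24 ≈ 23.09 kt.
23 kt < 30 kt ⇒ not rapid intensification.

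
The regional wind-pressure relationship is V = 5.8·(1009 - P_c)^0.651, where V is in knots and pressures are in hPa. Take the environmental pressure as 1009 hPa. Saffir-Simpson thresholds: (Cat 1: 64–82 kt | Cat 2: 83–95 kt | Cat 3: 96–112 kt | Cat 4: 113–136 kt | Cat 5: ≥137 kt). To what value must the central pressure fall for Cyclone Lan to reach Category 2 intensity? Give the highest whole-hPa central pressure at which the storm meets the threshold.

949 hPa

Category 2 begins at V = 83 kt.
Required ΔP = (83/5.8)^(1/0.651) = 14.310^1.536 ≈ 59.59 hPa.
P_c ≤ 1009 − 59.59 = 949.41, so the highest integer P_c is 949 hPa.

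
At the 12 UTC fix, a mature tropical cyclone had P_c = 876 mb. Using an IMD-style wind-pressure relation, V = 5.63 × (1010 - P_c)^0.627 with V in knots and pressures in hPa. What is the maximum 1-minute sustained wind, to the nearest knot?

121 kt

ΔP = 1010 − 876 = 134 mb.
134^0.627 ≈ 21.562.
V ≈ 5.63 × 21.562 ≈ 121.4 kt.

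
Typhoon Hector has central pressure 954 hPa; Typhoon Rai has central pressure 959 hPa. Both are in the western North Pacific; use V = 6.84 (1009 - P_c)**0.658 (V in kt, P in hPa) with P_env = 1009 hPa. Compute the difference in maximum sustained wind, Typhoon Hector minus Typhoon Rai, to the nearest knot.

6 kt

Typhoon Hector: ΔP = 55; V ≈ 6.84 × 55^0.658 ≈ 95.55 kt.
Typhoon Rai: ΔP = 50; V ≈ 6.84 × 50^0.658 ≈ 89.74 kt.
Difference ≈ 95.55 − 89.74 = 5.81 → 6 kt.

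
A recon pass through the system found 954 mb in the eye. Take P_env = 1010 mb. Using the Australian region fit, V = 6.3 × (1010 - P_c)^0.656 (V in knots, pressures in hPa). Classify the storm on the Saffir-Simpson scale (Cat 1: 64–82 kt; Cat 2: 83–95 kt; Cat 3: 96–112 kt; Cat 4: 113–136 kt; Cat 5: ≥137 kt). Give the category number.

2

ΔP = 1010 − 954 = 56 mb.
V ≈ 6.3 × 56^0.656 = 6.3 × 14.02 ≈ 88 kt.
88 kt falls in the Category 2 band.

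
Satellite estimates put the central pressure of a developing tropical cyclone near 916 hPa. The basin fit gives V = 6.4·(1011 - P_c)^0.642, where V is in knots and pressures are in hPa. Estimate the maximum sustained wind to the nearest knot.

ΔP = 1011 − 916 = 95 hPa.
95^0.642 ≈ 18.608.
V ≈ 6.4 × 18.608 ≈ 119.1 kt.

119 kt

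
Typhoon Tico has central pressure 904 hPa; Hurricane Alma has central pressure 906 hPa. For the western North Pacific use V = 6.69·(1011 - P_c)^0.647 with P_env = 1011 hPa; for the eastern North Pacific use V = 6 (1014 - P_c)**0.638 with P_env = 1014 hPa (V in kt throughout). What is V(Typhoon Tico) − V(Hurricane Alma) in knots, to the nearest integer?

19 kt

Typhoon Tico: ΔP = 107; V ≈ 6.69 × 107^0.647 ≈ 137.54 kt.
Hurricane Alma: ΔP = 108; V ≈ 6 × 108^0.638 ≈ 118.98 kt.
Difference ≈ 137.54 − 118.98 = 18.56 → 19 kt.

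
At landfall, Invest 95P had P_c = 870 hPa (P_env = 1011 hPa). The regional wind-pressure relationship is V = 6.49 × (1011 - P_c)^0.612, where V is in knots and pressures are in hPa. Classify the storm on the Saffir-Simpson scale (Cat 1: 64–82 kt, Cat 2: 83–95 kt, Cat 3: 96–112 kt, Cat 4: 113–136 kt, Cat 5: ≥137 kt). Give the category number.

ΔP = 1011 − 870 = 141 hPa.
V ≈ 6.49 × 141^0.612 = 6.49 × 20.67 ≈ 134 kt.
134 kt falls in the Category 4 band.

4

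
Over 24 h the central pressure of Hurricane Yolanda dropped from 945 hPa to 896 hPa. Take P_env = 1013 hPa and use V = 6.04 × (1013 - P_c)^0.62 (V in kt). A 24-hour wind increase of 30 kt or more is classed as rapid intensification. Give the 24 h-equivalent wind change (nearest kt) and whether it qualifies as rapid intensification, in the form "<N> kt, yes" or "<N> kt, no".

V₁: ΔP = 68, V ≈ 6.04 × 68^0.62 ≈ 82.64 kt.
V₂: ΔP = 117, V ≈ 6.04 × 117^0.62 ≈ 115.69 kt.
ΔV over 24 h = 33.05 kt → 24 h equivalent = 33.05 × 24/24 ≈ 33.05 kt.
33 kt ≥ 30 kt ⇒ rapid intensification.

33 kt, yes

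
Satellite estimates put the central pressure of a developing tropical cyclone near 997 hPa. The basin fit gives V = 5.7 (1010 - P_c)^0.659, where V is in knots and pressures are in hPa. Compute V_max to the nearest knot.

31 kt

ΔP = 1010 − 997 = 13 hPa.
13^0.659 ≈ 5.421.
V ≈ 5.7 × 5.421 ≈ 30.9 kt.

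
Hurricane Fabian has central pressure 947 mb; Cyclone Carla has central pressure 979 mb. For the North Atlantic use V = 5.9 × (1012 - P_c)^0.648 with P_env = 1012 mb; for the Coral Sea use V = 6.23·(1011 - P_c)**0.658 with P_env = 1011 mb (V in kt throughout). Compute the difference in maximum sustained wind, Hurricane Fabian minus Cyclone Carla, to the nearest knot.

Hurricane Fabian: ΔP = 65; V ≈ 5.9 × 65^0.648 ≈ 88.23 kt.
Cyclone Carla: ΔP = 32; V ≈ 6.23 × 32^0.658 ≈ 60.94 kt.
Difference ≈ 88.23 − 60.94 = 27.29 → 27 kt.

27 kt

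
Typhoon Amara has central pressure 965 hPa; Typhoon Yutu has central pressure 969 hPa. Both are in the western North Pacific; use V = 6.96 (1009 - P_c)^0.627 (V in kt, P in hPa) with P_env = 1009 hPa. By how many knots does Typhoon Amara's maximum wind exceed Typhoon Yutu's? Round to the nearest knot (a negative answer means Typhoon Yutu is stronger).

4 kt

Typhoon Amara: ΔP = 44; V ≈ 6.96 × 44^0.627 ≈ 74.65 kt.
Typhoon Yutu: ΔP = 40; V ≈ 6.96 × 40^0.627 ≈ 70.32 kt.
Difference ≈ 74.65 − 70.32 = 4.33 → 4 kt.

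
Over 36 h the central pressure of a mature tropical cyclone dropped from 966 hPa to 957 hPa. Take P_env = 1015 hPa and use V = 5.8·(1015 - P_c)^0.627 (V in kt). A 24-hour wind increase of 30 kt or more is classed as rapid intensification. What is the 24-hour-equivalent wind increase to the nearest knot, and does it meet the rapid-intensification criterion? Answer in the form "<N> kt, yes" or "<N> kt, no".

5 kt, no

V₁: ΔP = 49, V ≈ 5.8 × 49^0.627 ≈ 66.56 kt.
V₂: ΔP = 58, V ≈ 5.8 × 58^0.627 ≈ 73.98 kt.
ΔV over 36 h = 7.42 kt → 24 h equivalent = 7.42 × 24/36 ≈ 4.95 kt.
5 kt < 30 kt ⇒ not rapid intensification.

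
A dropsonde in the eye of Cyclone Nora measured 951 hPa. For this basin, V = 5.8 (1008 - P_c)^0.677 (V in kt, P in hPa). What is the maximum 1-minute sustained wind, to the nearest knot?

90 kt

ΔP = 1008 − 951 = 57 hPa.
57^0.677 ≈ 15.443.
V ≈ 5.8 × 15.443 ≈ 89.6 kt.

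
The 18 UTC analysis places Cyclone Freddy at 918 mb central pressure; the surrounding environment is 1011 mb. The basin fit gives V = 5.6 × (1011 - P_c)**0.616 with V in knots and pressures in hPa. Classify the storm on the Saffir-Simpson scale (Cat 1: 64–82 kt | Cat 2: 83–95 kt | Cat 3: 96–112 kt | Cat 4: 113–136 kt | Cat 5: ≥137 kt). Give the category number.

ΔP = 1011 − 918 = 93 mb.
V ≈ 5.6 × 93^0.616 = 5.6 × 16.31 ≈ 91 kt.
91 kt falls in the Category 2 band.

2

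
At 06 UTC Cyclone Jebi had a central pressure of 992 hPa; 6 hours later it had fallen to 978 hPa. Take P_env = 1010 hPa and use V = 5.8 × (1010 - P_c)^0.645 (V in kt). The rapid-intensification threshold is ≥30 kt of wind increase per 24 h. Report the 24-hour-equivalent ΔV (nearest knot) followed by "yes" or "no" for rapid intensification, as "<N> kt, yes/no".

V₁: ΔP = 18, V ≈ 5.8 × 18^0.645 ≈ 37.42 kt.
V₂: ΔP = 32, V ≈ 5.8 × 32^0.645 ≈ 54.23 kt.
ΔV over 6 h = 16.81 kt → 24 h equivalent = 16.81 × 24/6 ≈ 67.24 kt.
67 kt ≥ 30 kt ⇒ rapid intensification.

67 kt, yes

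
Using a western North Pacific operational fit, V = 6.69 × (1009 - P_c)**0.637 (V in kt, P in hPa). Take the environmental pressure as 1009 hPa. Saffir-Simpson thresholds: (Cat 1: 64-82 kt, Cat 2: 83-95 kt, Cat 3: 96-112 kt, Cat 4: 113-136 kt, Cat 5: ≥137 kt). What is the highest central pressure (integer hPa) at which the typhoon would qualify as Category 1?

974 hPa

Category 1 begins at V = 64 kt.
Required ΔP = (64/6.69)^(1/0.637) = 9.567^1.570 ≈ 34.65 hPa.
P_c ≤ 1009 − 34.65 = 974.35, so the highest integer P_c is 974 hPa.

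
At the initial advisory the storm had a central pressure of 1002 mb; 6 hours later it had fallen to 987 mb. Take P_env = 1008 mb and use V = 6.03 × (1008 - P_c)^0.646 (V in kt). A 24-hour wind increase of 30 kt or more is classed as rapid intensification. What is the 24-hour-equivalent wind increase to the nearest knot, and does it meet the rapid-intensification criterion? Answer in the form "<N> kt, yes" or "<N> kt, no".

V₁: ΔP = 6, V ≈ 6.03 × 6^0.646 ≈ 19.19 kt.
V₂: ΔP = 21, V ≈ 6.03 × 21^0.646 ≈ 43.10 kt.
ΔV over 6 h = 23.91 kt → 24 h equivalent = 23.91 × 24/6 ≈ 95.64 kt.
96 kt ≥ 30 kt ⇒ rapid intensification.

96 kt, yes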